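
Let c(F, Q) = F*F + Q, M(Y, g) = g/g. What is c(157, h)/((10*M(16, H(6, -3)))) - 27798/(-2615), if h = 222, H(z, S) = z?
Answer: 13063129/5230 ≈ 2497.7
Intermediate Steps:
M(Y, g) = 1
c(F, Q) = Q + F² (c(F, Q) = F² + Q = Q + F²)
c(157, h)/((10*M(16, H(6, -3)))) - 27798/(-2615) = (222 + 157²)/((10*1)) - 27798/(-2615) = (222 + 24649)/10 - 27798*(-1/2615) = 24871*(⅒) + 27798/2615 = 24871/10 + 27798/2615 = 13063129/5230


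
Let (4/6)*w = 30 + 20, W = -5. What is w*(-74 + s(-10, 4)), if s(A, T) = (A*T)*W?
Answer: 9450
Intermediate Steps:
s(A, T) = -5*A*T (s(A, T) = (A*T)*(-5) = -5*A*T)
w = 75 (w = 3*(30 + 20)/2 = (3/2)*50 = 75)
w*(-74 + s(-10, 4)) = 75*(-74 - 5*(-10)*4) = 75*(-74 + 200) = 75*126 = 9450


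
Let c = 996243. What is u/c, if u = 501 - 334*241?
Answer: -79993/996243 ≈ -0.080295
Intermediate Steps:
u = -79993 (u = 501 - 80494 = -79993)
u/c = -79993/996243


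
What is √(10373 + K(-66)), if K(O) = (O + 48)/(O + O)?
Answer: √5020598/22 ≈ 101.85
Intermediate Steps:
K(O) = (48 + O)/(2*O) (K(O) = (48 + O)/((2*O)) = (48 + O)*(1/(2*O)) = (48 + O)/(2*O))
√(10373 + K(-66)) = √(10373 + (½)*(48 - 66)/(-66)) = √(10373 + (½)*(-1/66)*(-18)) = √(10373 + 3/22) = √(228209/22) = √5020598/22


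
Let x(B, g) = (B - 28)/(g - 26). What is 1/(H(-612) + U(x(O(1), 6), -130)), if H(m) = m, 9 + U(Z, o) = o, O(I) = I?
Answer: -1/751 ≈ -0.0013316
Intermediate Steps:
x(B, g) = (-28 + B)/(-26 + g)
U(Z, o) = -9 + o
1/(H(-612) + U(x(O(1), 6), -130)) = 1/(-612 + (-9 - 130)) = 1/(-612 - 139) = 1/(-751) = -1/751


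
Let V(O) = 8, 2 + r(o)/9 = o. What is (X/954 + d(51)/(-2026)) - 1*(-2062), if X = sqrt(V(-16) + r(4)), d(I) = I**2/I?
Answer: 4177561/2026 + sqrt(26)/954 ≈ 2062.0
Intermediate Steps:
r(o) = -18 + 9*o
d(I) = I
X = sqrt(26) (X = sqrt(8 + (-18 + 9*4)) = sqrt(8 + (-18 + 36)) = sqrt(8 + 18) = sqrt(26) ≈ 5.0990)
(X/954 + d(51)/(-2026)) - 1*(-2062) = (sqrt(26)/954 + 51/(-2026)) - 1*(-2062) = (sqrt(26)*(1/954) + 51*(-1/2026)) + 2062 = (sqrt(26)/954 - 51/2026) + 2062 = (-51/2026 + sqrt(26)/954) + 2062 = 4177561/2026 + sqrt(26)/954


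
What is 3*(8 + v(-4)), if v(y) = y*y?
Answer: 72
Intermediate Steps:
v(y) = y**2
3*(8 + v(-4)) = 3*(8 + (-4)**2) = 3*(8 + 16) = 3*24 = 72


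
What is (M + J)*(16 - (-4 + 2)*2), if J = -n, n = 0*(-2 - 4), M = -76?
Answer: -1520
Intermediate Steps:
n = 0 (n = 0*(-6) = 0)
J = 0 (J = -1*0 = 0)
(M + J)*(16 - (-4 + 2)*2) = (-76 + 0)*(16 - (-4 + 2)*2) = -76*(16 - (-2)*2) = -76*(16 - 1*(-4)) = -76*(16 + 4) = -76*20 = -1520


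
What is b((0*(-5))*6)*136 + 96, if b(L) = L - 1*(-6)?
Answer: 912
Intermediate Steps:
b(L) = 6 + L (b(L) = L + 6 = 6 + L)
b((0*(-5))*6)*136 + 96 = (6 + (0*(-5))*6)*136 + 96 = (6 + 0*6)*136 + 96 = (6 + 0)*136 + 96 = 6*136 + 96 = 816 + 96 = 912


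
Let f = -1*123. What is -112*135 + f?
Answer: -15243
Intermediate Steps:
f = -123
-112*135 + f = -112*135 - 123 = -15120 - 123 = -15243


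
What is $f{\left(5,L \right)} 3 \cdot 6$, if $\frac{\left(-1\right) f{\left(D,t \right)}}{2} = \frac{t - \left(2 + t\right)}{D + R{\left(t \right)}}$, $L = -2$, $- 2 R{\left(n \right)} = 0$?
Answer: $\frac{72}{5} \approx 14.4$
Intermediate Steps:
$R{\left(n \right)} = 0$ ($R{\left(n \right)} = \left(- \frac{1}{2}\right) 0 = 0$)
$f{\left(D,t \right)} = \frac{4}{D}$ ($f{\left(D,t \right)} = - 2 \frac{t - \left(2 + t\right)}{D + 0} = - 2 \left(- \frac{2}{D}\right) = \frac{4}{D}$)
$f{\left(5,L \right)} 3 \cdot 6 = \frac{4}{5} \cdot 3 \cdot 6 = \frac{12}{5} \cdot 6 = \frac{72}{5}$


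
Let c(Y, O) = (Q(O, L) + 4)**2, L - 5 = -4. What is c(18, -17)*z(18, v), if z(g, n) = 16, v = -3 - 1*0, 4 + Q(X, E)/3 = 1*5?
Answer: 784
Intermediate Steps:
L = 1 (L = 5 - 4 = 1)
Q(X, E) = 3 (Q(X, E) = -12 + 3*(1*5) = -12 + 3*5 = -12 + 15 = 3)
v = -3 (v = -3 + 0 = -3)
c(Y, O) = 49 (c(Y, O) = (3 + 4)**2 = 7**2 = 49)
c(18, -17)*z(18, v) = 49*16 = 784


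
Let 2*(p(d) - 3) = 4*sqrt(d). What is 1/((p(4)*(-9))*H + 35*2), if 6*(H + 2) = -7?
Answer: 2/539 ≈ 0.0037106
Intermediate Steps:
H = -19/6 (H = -2 + (1/6)*(-7) = -2 - 7/6 = -19/6 ≈ -3.1667)
p(d) = 3 + 2*sqrt(d) (p(d) = 3 + (4*sqrt(d))/2 = 3 + 2*sqrt(d))
1/((p(4)*(-9))*H + 35*2) = 1/(((3 + 2*sqrt(4))*(-9))*(-19/6) + 35*2) = 1/(((3 + 2*2)*(-9))*(-19/6) + 70) = 1/(((3 + 4)*(-9))*(-19/6) + 70) = 1/((7*(-9))*(-19/6) + 70) = 1/(-63*(-19/6) + 70) = 1/(399/2 + 70) = 1/(539/2) = 2/539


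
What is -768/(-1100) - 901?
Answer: -247583/275 ≈ -900.30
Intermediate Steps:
-768/(-1100) - 901 = -1/1100*(-768) - 901 = 192/275 - 901 = -247583/275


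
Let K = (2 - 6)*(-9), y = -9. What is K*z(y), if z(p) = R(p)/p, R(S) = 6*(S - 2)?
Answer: 264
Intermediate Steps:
K = 36 (K = -4*(-9) = 36)
R(S) = -12 + 6*S (R(S) = 6*(-2 + S) = -12 + 6*S)
z(p) = (-12 + 6*p)/p
K*z(y) = 36*(6 - 12/(-9)) = 36*(6 - 12*(-1/9)) = 36*(6 + 4/3) = 36*(22/3) = 264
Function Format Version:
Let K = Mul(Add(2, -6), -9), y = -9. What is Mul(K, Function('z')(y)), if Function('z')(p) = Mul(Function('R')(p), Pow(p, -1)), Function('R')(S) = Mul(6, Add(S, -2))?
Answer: 264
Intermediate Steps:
K = 36 (K = Mul(-4, -9) = 36)
Function('R')(S) = Add(-12, Mul(6, S)) (Function('R')(S) = Mul(6, Add(-2, S)) = Add(-12, Mul(6, S)))
Function('z')(p) = Mul(Pow(p, -1), Add(-12, Mul(6, p))) (Function('z')(p) = Mul(Add(-12, Mul(6, p)), Pow(p, -1)) = Mul(Pow(p, -1), Add(-12, Mul(6, p))))
Mul(K, Function('z')(y)) = Mul(36, Add(6, Mul(-12, Pow(-9, -1)))) = Mul(36, Add(6, Mul(-12, Rational(-1, 9)))) = Mul(36, Add(6, Rational(4, 3))) = Mul(36, Rational(22, 3)) = 264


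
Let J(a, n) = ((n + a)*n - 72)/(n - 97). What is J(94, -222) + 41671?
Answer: 13264705/319 ≈ 41582.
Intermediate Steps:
J(a, n) = (-72 + n*(a + n))/(-97 + n) (J(a, n) = ((a + n)*n - 72)/(-97 + n) = (n*(a + n) - 72)/(-97 + n) = (-72 + n*(a + n))/(-97 + n))
J(94, -222) + 41671 = (-72 + (-222)² + 94*(-222))/(-97 - 222) + 41671 = (-72 + 49284 - 20868)/(-319) + 41671 = -1/319*28344 + 41671 = -28344/319 + 41671 = 13264705/319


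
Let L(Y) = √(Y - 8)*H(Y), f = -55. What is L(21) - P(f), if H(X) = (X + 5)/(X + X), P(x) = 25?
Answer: -25 + 13*√13/21 ≈ -22.768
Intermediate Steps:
H(X) = (5 + X)/(2*X) (H(X) = (5 + X)/((2*X)) = (5 + X)*(1/(2*X)) = (5 + X)/(2*X))
L(Y) = √(-8 + Y)*(5 + Y)/(2*Y) (L(Y) = √(Y - 8)*((5 + Y)/(2*Y)) = √(-8 + Y)*((5 + Y)/(2*Y)) = √(-8 + Y)*(5 + Y)/(2*Y))
L(21) - P(f) = (½)*√(-8 + 21)*(5 + 21)/21 - 1*25 = (½)*(1/21)*√13*26 - 25 = 13*√13/21 - 25 = -25 + 13*√13/21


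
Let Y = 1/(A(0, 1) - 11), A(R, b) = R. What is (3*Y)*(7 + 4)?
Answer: -3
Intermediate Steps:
Y = -1/11 (Y = 1/(0 - 11) = 1/(-11) = -1/11 ≈ -0.090909)
(3*Y)*(7 + 4) = (3*(-1/11))*(7 + 4) = -3/11*11 = -3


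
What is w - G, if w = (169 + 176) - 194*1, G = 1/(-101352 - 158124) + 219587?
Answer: -56938375535/259476 ≈ -2.1944e+5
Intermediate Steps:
G = 56977556411/259476 (G = 1/(-259476) + 219587 = -1/259476 + 219587 = 56977556411/259476 ≈ 2.1959e+5)
w = 151 (w = 345 - 194 = 151)
w - G = 151 - 1*56977556411/259476 = 151 - 56977556411/259476 = -56938375535/259476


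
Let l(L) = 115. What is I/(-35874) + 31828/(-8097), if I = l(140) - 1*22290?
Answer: -320748899/96823926 ≈ -3.3127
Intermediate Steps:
I = -22175 (I = 115 - 1*22290 = 115 - 22290 = -22175)
I/(-35874) + 31828/(-8097) = -22175/(-35874) + 31828/(-8097) = -22175*(-1/35874) + 31828*(-1/8097) = 22175/35874 - 31828/8097 = -320748899/96823926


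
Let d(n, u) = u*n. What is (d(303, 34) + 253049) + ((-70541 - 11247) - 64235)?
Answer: 117328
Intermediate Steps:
d(n, u) = n*u
(d(303, 34) + 253049) + ((-70541 - 11247) - 64235) = (303*34 + 253049) + ((-70541 - 11247) - 64235) = (10302 + 253049) + (-81788 - 64235) = 263351 - 146023 = 117328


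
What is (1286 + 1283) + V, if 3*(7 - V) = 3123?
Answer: 1535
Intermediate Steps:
V = -1034 (V = 7 - 1/3*3123 = 7 - 1041 = -1034)
(1286 + 1283) + V = (1286 + 1283) - 1034 = 2569 - 1034 = 1535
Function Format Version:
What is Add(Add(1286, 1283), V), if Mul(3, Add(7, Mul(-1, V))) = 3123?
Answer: 1535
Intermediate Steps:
V = -1034 (V = Add(7, Mul(Rational(-1, 3), 3123)) = Add(7, -1041) = -1034)
Add(Add(1286, 1283), V) = Add(Add(1286, 1283), -1034) = Add(2569, -1034) = 1535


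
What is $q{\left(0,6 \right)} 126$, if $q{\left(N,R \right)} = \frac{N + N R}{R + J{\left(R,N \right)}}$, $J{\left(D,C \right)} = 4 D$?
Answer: $0$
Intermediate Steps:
$q{\left(N,R \right)} = \frac{N + N R}{5 R}$ ($q{\left(N,R \right)} = \frac{N + N R}{R + 4 R} = \frac{N + N R}{5 R}$)
$q{\left(0,6 \right)} 126 = \frac{1}{5} \cdot 0 \cdot \frac{1}{6} \left(1 + 6\right) 126 = \frac{1}{5} \cdot 0 \cdot \frac{1}{6} \cdot 7 \cdot 126 = 0 \cdot 126 = 0$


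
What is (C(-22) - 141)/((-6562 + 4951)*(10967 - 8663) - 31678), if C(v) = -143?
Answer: 142/1871711 ≈ 7.5866e-5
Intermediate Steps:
(C(-22) - 141)/((-6562 + 4951)*(10967 - 8663) - 31678) = (-143 - 141)/((-6562 + 4951)*(10967 - 8663) - 31678) = -284/(-1611*2304 - 31678) = -284/(-3711744 - 31678) = -284/(-3743422) = -284*(-1/3743422) = 142/1871711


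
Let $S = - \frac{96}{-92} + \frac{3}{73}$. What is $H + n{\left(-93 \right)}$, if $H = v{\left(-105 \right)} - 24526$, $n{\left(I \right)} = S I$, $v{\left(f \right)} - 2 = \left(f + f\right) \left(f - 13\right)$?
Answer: $\frac{260471}{1679} \approx 155.13$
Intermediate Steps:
$v{\left(f \right)} = 2 + 2 f \left(-13 + f\right)$ ($v{\left(f \right)} = 2 + \left(f + f\right) \left(f - 13\right) = 2 + 2 f \left(-13 + f\right)$)
$S = \frac{1821}{1679}$ ($S = \left(-96\right) \left(- \frac{1}{92}\right) + 3 \cdot \frac{1}{73} = \frac{24}{23} + \frac{3}{73} = \frac{1821}{1679} \approx 1.0846$)
$n{\left(I \right)} = \frac{1821 I}{1679}$
$H = 256$ ($H = \left(2 - -2730 + 2 \left(-105\right)^{2}\right) - 24526 = \left(2 + 2730 + 2 \cdot 11025\right) - 24526 = \left(2 + 2730 + 22050\right) - 24526 = 24782 - 24526 = 256$)
$H + n{\left(-93 \right)} = 256 + \frac{1821}{1679} \left(-93\right) = 256 - \frac{169353}{1679} = \frac{260471}{1679}$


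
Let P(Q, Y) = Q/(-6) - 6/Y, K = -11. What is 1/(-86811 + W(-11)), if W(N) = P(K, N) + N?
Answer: -66/5730095 ≈ -1.1518e-5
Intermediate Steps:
P(Q, Y) = -6/Y - Q/6 (P(Q, Y) = Q*(-⅙) - 6/Y = -Q/6 - 6/Y = -6/Y - Q/6)
W(N) = 11/6 + N - 6/N (W(N) = (-6/N - ⅙*(-11)) + N = (-6/N + 11/6) + N = (11/6 - 6/N) + N = 11/6 + N - 6/N)
1/(-86811 + W(-11)) = 1/(-86811 + (11/6 - 11 - 6/(-11))) = 1/(-86811 + (11/6 - 11 - 6*(-1/11))) = 1/(-86811 + (11/6 - 11 + 6/11)) = 1/(-86811 - 569/66) = 1/(-5730095/66) = -66/5730095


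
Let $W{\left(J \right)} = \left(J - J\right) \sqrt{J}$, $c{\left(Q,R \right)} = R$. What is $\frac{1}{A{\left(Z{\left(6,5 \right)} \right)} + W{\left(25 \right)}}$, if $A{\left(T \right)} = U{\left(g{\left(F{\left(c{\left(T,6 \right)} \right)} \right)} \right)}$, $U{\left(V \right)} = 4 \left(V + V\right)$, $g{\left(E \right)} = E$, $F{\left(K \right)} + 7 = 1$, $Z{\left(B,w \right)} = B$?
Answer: $- \frac{1}{48} \approx -0.020833$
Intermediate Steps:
$F{\left(K \right)} = -6$ ($F{\left(K \right)} = -7 + 1 = -6$)
$U{\left(V \right)} = 8 V$ ($U{\left(V \right)} = 4 \cdot 2 V = 8 V$)
$A{\left(T \right)} = -48$ ($A{\left(T \right)} = 8 \left(-6\right) = -48$)
$W{\left(J \right)} = 0$ ($W{\left(J \right)} = 0 \sqrt{J} = 0$)
$\frac{1}{A{\left(Z{\left(6,5 \right)} \right)} + W{\left(25 \right)}} = \frac{1}{-48 + 0} = \frac{1}{-48} = - \frac{1}{48}$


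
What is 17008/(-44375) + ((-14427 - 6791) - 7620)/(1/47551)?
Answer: -60850360890758/44375 ≈ -1.3713e+9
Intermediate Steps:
17008/(-44375) + ((-14427 - 6791) - 7620)/(1/47551) = 17008*(-1/44375) + (-21218 - 7620)/(1/47551) = -17008/44375 - 28838*47551 = -17008/44375 - 1371275738 = -60850360890758/44375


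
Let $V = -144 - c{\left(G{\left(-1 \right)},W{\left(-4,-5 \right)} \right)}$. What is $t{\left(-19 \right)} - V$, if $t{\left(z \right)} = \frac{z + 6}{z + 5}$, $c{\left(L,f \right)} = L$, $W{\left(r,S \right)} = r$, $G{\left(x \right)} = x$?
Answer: $\frac{2015}{14} \approx 143.93$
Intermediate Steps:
$t{\left(z \right)} = \frac{6 + z}{5 + z}$
$V = -143$ ($V = -144 - -1 = -144 + 1 = -143$)
$t{\left(-19 \right)} - V = \frac{6 - 19}{5 - 19} - -143 = \frac{1}{-14} \left(-13\right) + 143 = \left(- \frac{1}{14}\right) \left(-13\right) + 143 = \frac{13}{14} + 143 = \frac{2015}{14}$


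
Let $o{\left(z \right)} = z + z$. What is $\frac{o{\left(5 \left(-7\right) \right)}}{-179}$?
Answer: $\frac{70}{179} \approx 0.39106$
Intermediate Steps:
$o{\left(z \right)} = 2 z$
$\frac{o{\left(5 \left(-7\right) \right)}}{-179} = \frac{2 \cdot 5 \left(-7\right)}{-179} = 2 \left(-35\right) \left(- \frac{1}{179}\right) = \left(-70\right) \left(- \frac{1}{179}\right) = \frac{70}{179}$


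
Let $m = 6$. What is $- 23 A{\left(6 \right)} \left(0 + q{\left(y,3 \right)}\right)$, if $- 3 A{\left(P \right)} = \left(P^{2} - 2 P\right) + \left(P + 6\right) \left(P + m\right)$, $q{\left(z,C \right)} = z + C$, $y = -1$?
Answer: $2576$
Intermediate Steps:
$q{\left(z,C \right)} = C + z$
$A{\left(P \right)} = - \frac{P^{2}}{3} - \frac{\left(6 + P\right)^{2}}{3} + \frac{2 P}{3}$ ($A{\left(P \right)} = - \frac{\left(P^{2} - 2 P\right) + \left(P + 6\right) \left(P + 6\right)}{3} = - \frac{\left(P^{2} - 2 P\right) + \left(6 + P\right) \left(6 + P\right)}{3} = - \frac{\left(P^{2} - 2 P\right) + \left(6 + P\right)^{2}}{3} = - \frac{P^{2} + \left(6 + P\right)^{2} - 2 P}{3} = - \frac{P^{2}}{3} - \frac{\left(6 + P\right)^{2}}{3} + \frac{2 P}{3}$)
$- 23 A{\left(6 \right)} \left(0 + q{\left(y,3 \right)}\right) = - 23 \left(-12 - 20 - \frac{2 \cdot 6^{2}}{3}\right) \left(0 + \left(3 - 1\right)\right) = - 23 \left(-12 - 20 - 24\right) \left(0 + 2\right) = - 23 \left(-12 - 20 - 24\right) 2 = - 23 \left(\left(-56\right) 2\right) = \left(-23\right) \left(-112\right) = 2576$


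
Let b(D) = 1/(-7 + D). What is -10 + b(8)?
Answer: -9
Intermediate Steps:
-10 + b(8) = -10 + 1/(-7 + 8) = -10 + 1/1 = -10 + 1 = -9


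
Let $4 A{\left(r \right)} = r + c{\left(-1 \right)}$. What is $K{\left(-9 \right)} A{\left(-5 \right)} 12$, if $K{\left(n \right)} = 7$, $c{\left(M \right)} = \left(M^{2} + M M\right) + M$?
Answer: $-84$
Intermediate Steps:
$c{\left(M \right)} = M + 2 M^{2}$ ($c{\left(M \right)} = \left(M^{2} + M^{2}\right) + M = 2 M^{2} + M = M + 2 M^{2}$)
$A{\left(r \right)} = \frac{1}{4} + \frac{r}{4}$ ($A{\left(r \right)} = \frac{r - \left(1 + 2 \left(-1\right)\right)}{4} = \frac{r - \left(1 - 2\right)}{4} = \frac{r - -1}{4} = \frac{r + 1}{4} = \frac{1 + r}{4} = \frac{1}{4} + \frac{r}{4}$)
$K{\left(-9 \right)} A{\left(-5 \right)} 12 = 7 \left(\frac{1}{4} + \frac{1}{4} \left(-5\right)\right) 12 = 7 \left(\frac{1}{4} - \frac{5}{4}\right) 12 = 7 \left(-1\right) 12 = \left(-7\right) 12 = -84$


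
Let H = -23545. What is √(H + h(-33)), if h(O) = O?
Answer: I*√23578 ≈ 153.55*I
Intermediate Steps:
√(H + h(-33)) = √(-23545 - 33) = √(-23578) = I*√23578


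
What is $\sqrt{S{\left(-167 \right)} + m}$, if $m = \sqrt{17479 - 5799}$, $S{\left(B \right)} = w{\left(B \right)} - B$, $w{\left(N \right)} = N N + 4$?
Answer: $2 \sqrt{7015 + \sqrt{730}} \approx 167.83$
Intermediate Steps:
$w{\left(N \right)} = 4 + N^{2}$ ($w{\left(N \right)} = N^{2} + 4 = 4 + N^{2}$)
$S{\left(B \right)} = 4 + B^{2} - B$ ($S{\left(B \right)} = \left(4 + B^{2}\right) - B = 4 + B^{2} - B$)
$m = 4 \sqrt{730}$ ($m = \sqrt{11680} = 4 \sqrt{730} \approx 108.07$)
$\sqrt{S{\left(-167 \right)} + m} = \sqrt{\left(4 + \left(-167\right)^{2} - -167\right) + 4 \sqrt{730}} = \sqrt{\left(4 + 27889 + 167\right) + 4 \sqrt{730}} = \sqrt{28060 + 4 \sqrt{730}}$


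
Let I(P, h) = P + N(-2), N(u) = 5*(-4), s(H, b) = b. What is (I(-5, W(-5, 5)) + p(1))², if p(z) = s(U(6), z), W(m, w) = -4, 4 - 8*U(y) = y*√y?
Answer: 576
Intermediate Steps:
U(y) = ½ - y^(3/2)/8 (U(y) = ½ - y*√y/8 = ½ - y^(3/2)/8)
N(u) = -20
p(z) = z
I(P, h) = -20 + P (I(P, h) = P - 20 = -20 + P)
(I(-5, W(-5, 5)) + p(1))² = ((-20 - 5) + 1)² = (-25 + 1)² = (-24)² = 576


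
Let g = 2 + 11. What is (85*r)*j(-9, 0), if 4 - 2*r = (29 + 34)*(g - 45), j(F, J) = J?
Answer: 0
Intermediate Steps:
g = 13
r = 1010 (r = 2 - (29 + 34)*(13 - 45)/2 = 2 - 63*(-32)/2 = 2 - ½*(-2016) = 2 + 1008 = 1010)
(85*r)*j(-9, 0) = (85*1010)*0 = 85850*0 = 0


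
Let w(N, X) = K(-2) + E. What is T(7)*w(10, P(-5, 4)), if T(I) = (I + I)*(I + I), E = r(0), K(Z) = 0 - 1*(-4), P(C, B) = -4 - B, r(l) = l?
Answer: 784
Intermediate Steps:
K(Z) = 4 (K(Z) = 0 + 4 = 4)
E = 0
w(N, X) = 4 (w(N, X) = 4 + 0 = 4)
T(I) = 4*I**2 (T(I) = (2*I)*(2*I) = 4*I**2)
T(7)*w(10, P(-5, 4)) = (4*7**2)*4 = (4*49)*4 = 196*4 = 784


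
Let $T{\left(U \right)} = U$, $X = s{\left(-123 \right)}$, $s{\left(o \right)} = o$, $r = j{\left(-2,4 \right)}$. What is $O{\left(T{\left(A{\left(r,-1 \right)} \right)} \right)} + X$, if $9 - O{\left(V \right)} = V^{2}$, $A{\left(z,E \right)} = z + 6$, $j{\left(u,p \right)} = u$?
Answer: $-130$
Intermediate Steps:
$r = -2$
$A{\left(z,E \right)} = 6 + z$
$X = -123$
$O{\left(V \right)} = 9 - V^{2}$
$O{\left(T{\left(A{\left(r,-1 \right)} \right)} \right)} + X = \left(9 - \left(6 - 2\right)^{2}\right) - 123 = \left(9 - 4^{2}\right) - 123 = \left(9 - 16\right) - 123 = -7 - 123 = -130$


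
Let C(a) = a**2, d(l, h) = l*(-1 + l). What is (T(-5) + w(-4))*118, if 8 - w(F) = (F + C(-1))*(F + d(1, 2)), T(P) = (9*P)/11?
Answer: -10502/11 ≈ -954.73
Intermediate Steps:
T(P) = 9*P/11 (T(P) = (9*P)*(1/11) = 9*P/11)
w(F) = 8 - F*(1 + F) (w(F) = 8 - (F + (-1)**2)*(F + 1*(-1 + 1)) = 8 - (F + 1)*(F + 1*0) = 8 - (1 + F)*(F + 0) = 8 - (1 + F)*F = 8 - F*(1 + F))
(T(-5) + w(-4))*118 = ((9/11)*(-5) + (8 - 1*(-4) - 1*(-4)**2))*118 = (-45/11 + (8 + 4 - 1*16))*118 = (-45/11 + (8 + 4 - 16))*118 = (-45/11 - 4)*118 = -89/11*118 = -10502/11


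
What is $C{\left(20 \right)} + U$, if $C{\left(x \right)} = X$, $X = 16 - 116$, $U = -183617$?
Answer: $-183717$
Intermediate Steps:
$X = -100$ ($X = 16 - 116 = -100$)
$C{\left(x \right)} = -100$
$C{\left(20 \right)} + U = -100 - 183617 = -183717$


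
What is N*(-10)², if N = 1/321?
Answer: 100/321 ≈ 0.31153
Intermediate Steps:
N = 1/321 ≈ 0.0031153
N*(-10)² = (1/321)*(-10)² = (1/321)*100 = 100/321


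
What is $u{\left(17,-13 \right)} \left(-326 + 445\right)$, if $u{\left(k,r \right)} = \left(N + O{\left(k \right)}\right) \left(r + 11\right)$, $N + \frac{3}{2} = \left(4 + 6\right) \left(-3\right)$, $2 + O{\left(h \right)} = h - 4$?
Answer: $4879$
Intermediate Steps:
$O{\left(h \right)} = -6 + h$ ($O{\left(h \right)} = -2 + \left(h - 4\right) = -2 + \left(-4 + h\right) = -6 + h$)
$N = - \frac{63}{2}$ ($N = - \frac{3}{2} + \left(4 + 6\right) \left(-3\right) = - \frac{3}{2} + 10 \left(-3\right) = - \frac{3}{2} - 30 = - \frac{63}{2} \approx -31.5$)
$u{\left(k,r \right)} = \left(11 + r\right) \left(- \frac{75}{2} + k\right)$ ($u{\left(k,r \right)} = \left(- \frac{63}{2} + \left(-6 + k\right)\right) \left(r + 11\right) = \left(- \frac{75}{2} + k\right) \left(11 + r\right) = \left(11 + r\right) \left(- \frac{75}{2} + k\right)$)
$u{\left(17,-13 \right)} \left(-326 + 445\right) = \left(- \frac{825}{2} + 11 \cdot 17 - - \frac{975}{2} + 17 \left(-13\right)\right) \left(-326 + 445\right) = \left(- \frac{825}{2} + 187 + \frac{975}{2} - 221\right) 119 = 41 \cdot 119 = 4879$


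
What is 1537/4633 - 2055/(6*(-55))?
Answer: 668535/101926 ≈ 6.5590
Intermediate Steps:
1537/4633 - 2055/(6*(-55)) = 1537*(1/4633) - 2055/(-330) = 1537/4633 - 2055*(-1/330) = 1537/4633 + 137/22 = 668535/101926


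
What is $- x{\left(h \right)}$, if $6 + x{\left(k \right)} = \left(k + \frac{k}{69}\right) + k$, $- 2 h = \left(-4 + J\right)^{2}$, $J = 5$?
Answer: $\frac{967}{138} \approx 7.0072$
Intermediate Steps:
$h = - \frac{1}{2}$ ($h = - \frac{\left(-4 + 5\right)^{2}}{2} = - \frac{1^{2}}{2} = \left(- \frac{1}{2}\right) 1 = - \frac{1}{2} \approx -0.5$)
$x{\left(k \right)} = -6 + \frac{139 k}{69}$ ($x{\left(k \right)} = -6 + \left(\left(k + \frac{k}{69}\right) + k\right) = -6 + \left(\frac{70 k}{69} + k\right) = -6 + \frac{139 k}{69}$)
$- x{\left(h \right)} = - (-6 + \frac{139}{69} \left(- \frac{1}{2}\right)) = - (-6 - \frac{139}{138}) = \left(-1\right) \left(- \frac{967}{138}\right) = \frac{967}{138}$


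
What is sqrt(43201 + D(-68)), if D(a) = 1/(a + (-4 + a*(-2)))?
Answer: sqrt(2764865)/8 ≈ 207.85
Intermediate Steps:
D(a) = 1/(-4 - a) (D(a) = 1/(a + (-4 - 2*a)) = 1/(-4 - a))
sqrt(43201 + D(-68)) = sqrt(43201 - 1/(4 - 68)) = sqrt(43201 - 1/(-64)) = sqrt(43201 - 1*(-1/64)) = sqrt(43201 + 1/64) = sqrt(2764865/64) = sqrt(2764865)/8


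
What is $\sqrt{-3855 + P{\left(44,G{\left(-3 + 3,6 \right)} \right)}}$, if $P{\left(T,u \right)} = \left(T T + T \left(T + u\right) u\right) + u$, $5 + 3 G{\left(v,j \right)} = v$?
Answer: $\frac{i \sqrt{45226}}{3} \approx 70.888 i$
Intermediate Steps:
$G{\left(v,j \right)} = - \frac{5}{3} + \frac{v}{3}$
$P{\left(T,u \right)} = u + T^{2} + T u \left(T + u\right)$ ($P{\left(T,u \right)} = \left(T^{2} + T u \left(T + u\right)\right) + u = u + T^{2} + T u \left(T + u\right)$)
$\sqrt{-3855 + P{\left(44,G{\left(-3 + 3,6 \right)} \right)}} = \sqrt{-3855 + \left(\left(- \frac{5}{3} + \frac{-3 + 3}{3}\right) + 44^{2} + 44 \left(- \frac{5}{3} + \frac{-3 + 3}{3}\right)^{2} + \left(- \frac{5}{3} + \frac{-3 + 3}{3}\right) 44^{2}\right)} = \sqrt{-3855 + \left(\left(- \frac{5}{3} + \frac{1}{3} \cdot 0\right) + 1936 + 44 \left(- \frac{5}{3} + \frac{1}{3} \cdot 0\right)^{2} + \left(- \frac{5}{3} + \frac{1}{3} \cdot 0\right) 1936\right)} = \sqrt{-3855 + \left(\left(- \frac{5}{3} + 0\right) + 1936 + 44 \left(- \frac{5}{3} + 0\right)^{2} + \left(- \frac{5}{3} + 0\right) 1936\right)} = \sqrt{-3855 + \left(- \frac{5}{3} + 1936 + 44 \left(- \frac{5}{3}\right)^{2} - \frac{9680}{3}\right)} = \sqrt{-3855 + \left(- \frac{5}{3} + 1936 + 44 \cdot \frac{25}{9} - \frac{9680}{3}\right)} = \sqrt{-3855 + \left(- \frac{5}{3} + 1936 + \frac{1100}{9} - \frac{9680}{3}\right)} = \sqrt{-3855 - \frac{10531}{9}} = \sqrt{- \frac{45226}{9}} = \frac{i \sqrt{45226}}{3}$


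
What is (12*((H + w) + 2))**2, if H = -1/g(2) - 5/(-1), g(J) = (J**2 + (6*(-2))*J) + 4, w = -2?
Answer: 59049/16 ≈ 3690.6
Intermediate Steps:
g(J) = 4 + J**2 - 12*J (g(J) = (J**2 - 12*J) + 4 = 4 + J**2 - 12*J)
H = 81/16 (H = -1/(4 + 2**2 - 12*2) - 5/(-1) = -1/(4 + 4 - 24) - 5*(-1) = -1/(-16) + 5 = -1*(-1/16) + 5 = 1/16 + 5 = 81/16 ≈ 5.0625)
(12*((H + w) + 2))**2 = (12*((81/16 - 2) + 2))**2 = (12*(49/16 + 2))**2 = (12*(81/16))**2 = (243/4)**2 = 59049/16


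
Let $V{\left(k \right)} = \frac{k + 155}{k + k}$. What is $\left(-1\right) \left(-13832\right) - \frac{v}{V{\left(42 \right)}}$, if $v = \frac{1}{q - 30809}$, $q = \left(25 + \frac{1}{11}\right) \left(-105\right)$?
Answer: $\frac{1002434959540}{72472163} \approx 13832.0$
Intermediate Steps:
$q = - \frac{28980}{11}$ ($q = \left(25 + \frac{1}{11}\right) \left(-105\right) = \frac{276}{11} \left(-105\right) = - \frac{28980}{11} \approx -2634.5$)
$V{\left(k \right)} = \frac{155 + k}{2 k}$
$v = - \frac{11}{367879}$ ($v = \frac{1}{- \frac{28980}{11} - 30809} = \frac{1}{- \frac{367879}{11}} = - \frac{11}{367879} \approx -2.9901 \cdot 10^{-5}$)
$\left(-1\right) \left(-13832\right) - \frac{v}{V{\left(42 \right)}} = \left(-1\right) \left(-13832\right) - - \frac{11}{367879 \frac{155 + 42}{2 \cdot 42}} = 13832 - - \frac{11}{367879 \cdot \frac{1}{2} \cdot \frac{1}{42} \cdot 197} = 13832 - - \frac{11}{367879 \cdot \frac{197}{84}} = 13832 - \left(- \frac{11}{367879}\right) \frac{84}{197} = 13832 - - \frac{924}{72472163} = 13832 + \frac{924}{72472163} = \frac{1002434959540}{72472163}$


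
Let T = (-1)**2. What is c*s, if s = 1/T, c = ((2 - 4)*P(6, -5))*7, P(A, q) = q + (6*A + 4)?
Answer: -490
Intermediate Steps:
P(A, q) = 4 + q + 6*A (P(A, q) = q + (4 + 6*A) = 4 + q + 6*A)
T = 1
c = -490 (c = ((2 - 4)*(4 - 5 + 6*6))*7 = -2*(4 - 5 + 36)*7 = -2*35*7 = -70*7 = -490)
s = 1 (s = 1/1 = 1)
c*s = -490*1 = -490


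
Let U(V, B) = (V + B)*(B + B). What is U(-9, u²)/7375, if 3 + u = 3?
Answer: 0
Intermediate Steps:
u = 0 (u = -3 + 3 = 0)
U(V, B) = 2*B*(B + V) (U(V, B) = (B + V)*(2*B) = 2*B*(B + V))
U(-9, u²)/7375 = (2*0²*(0² - 9))/7375 = (2*0*(0 - 9))*(1/7375) = (2*0*(-9))*(1/7375) = 0*(1/7375) = 0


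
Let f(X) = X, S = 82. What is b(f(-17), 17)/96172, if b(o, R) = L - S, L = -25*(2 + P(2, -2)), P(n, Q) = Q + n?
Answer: -33/24043 ≈ -0.0013725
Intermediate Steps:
L = -50 (L = -25*(2 + (-2 + 2)) = -25*(2 + 0) = -25*2 = -50)
b(o, R) = -132 (b(o, R) = -50 - 1*82 = -50 - 82 = -132)
b(f(-17), 17)/96172 = -132/96172 = -132*1/96172 = -33/24043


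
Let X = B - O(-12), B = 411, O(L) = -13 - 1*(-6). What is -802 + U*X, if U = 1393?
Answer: 581472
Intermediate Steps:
O(L) = -7 (O(L) = -13 + 6 = -7)
X = 418 (X = 411 - 1*(-7) = 411 + 7 = 418)
-802 + U*X = -802 + 1393*418 = -802 + 582274 = 581472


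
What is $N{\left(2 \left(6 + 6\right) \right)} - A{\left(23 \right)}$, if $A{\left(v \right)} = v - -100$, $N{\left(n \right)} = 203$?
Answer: $80$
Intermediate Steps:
$A{\left(v \right)} = 100 + v$ ($A{\left(v \right)} = v + 100 = 100 + v$)
$N{\left(2 \left(6 + 6\right) \right)} - A{\left(23 \right)} = 203 - \left(100 + 23\right) = 203 - 123 = 80$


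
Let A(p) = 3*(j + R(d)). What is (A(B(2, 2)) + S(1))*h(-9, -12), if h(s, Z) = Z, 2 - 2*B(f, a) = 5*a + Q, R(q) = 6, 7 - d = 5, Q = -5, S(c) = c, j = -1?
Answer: -192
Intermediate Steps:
d = 2 (d = 7 - 1*5 = 7 - 5 = 2)
B(f, a) = 7/2 - 5*a/2 (B(f, a) = 1 - (5*a - 5)/2 = 1 - (-5 + 5*a)/2 = 1 + (5/2 - 5*a/2) = 7/2 - 5*a/2)
A(p) = 15 (A(p) = 3*(-1 + 6) = 3*5 = 15)
(A(B(2, 2)) + S(1))*h(-9, -12) = (15 + 1)*(-12) = 16*(-12) = -192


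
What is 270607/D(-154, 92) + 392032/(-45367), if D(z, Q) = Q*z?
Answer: -2547276735/91822808 ≈ -27.741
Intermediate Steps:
270607/D(-154, 92) + 392032/(-45367) = 270607/((92*(-154))) + 392032/(-45367) = 270607/(-14168) + 392032*(-1/45367) = 270607*(-1/14168) - 392032/45367 = -270607/14168 - 392032/45367 = -2547276735/91822808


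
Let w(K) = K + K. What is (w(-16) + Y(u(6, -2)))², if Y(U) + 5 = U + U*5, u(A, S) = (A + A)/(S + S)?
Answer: 3025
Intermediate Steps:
u(A, S) = A/S (u(A, S) = (2*A)/((2*S)) = (2*A)*(1/(2*S)) = A/S)
Y(U) = -5 + 6*U (Y(U) = -5 + (U + U*5) = -5 + (U + 5*U) = -5 + 6*U)
w(K) = 2*K
(w(-16) + Y(u(6, -2)))² = (2*(-16) + (-5 + 6*(6/(-2))))² = (-32 + (-5 + 6*(6*(-½))))² = (-32 + (-5 + 6*(-3)))² = (-32 + (-5 - 18))² = (-32 - 23)² = (-55)² = 3025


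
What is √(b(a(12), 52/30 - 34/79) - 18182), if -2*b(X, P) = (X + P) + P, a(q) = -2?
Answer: I*√25532044365/1185 ≈ 134.84*I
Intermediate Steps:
b(X, P) = -P - X/2 (b(X, P) = -((X + P) + P)/2 = -((P + X) + P)/2 = -(X + 2*P)/2 = -P - X/2)
√(b(a(12), 52/30 - 34/79) - 18182) = √((-(52/30 - 34/79) - ½*(-2)) - 18182) = √((-(52*(1/30) - 34*1/79) + 1) - 18182) = √((-(26/15 - 34/79) + 1) - 18182) = √((-1*1544/1185 + 1) - 18182) = √((-1544/1185 + 1) - 18182) = √(-359/1185 - 18182) = √(-21546029/1185) = I*√25532044365/1185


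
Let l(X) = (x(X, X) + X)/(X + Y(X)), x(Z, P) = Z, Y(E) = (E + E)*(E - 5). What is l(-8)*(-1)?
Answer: 2/25 ≈ 0.080000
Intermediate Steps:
Y(E) = 2*E*(-5 + E) (Y(E) = (2*E)*(-5 + E) = 2*E*(-5 + E))
l(X) = 2*X/(X + 2*X*(-5 + X)) (l(X) = (X + X)/(X + 2*X*(-5 + X)) = (2*X)/(X + 2*X*(-5 + X)) = 2*X/(X + 2*X*(-5 + X)))
l(-8)*(-1) = (2/(-9 + 2*(-8)))*(-1) = (2/(-9 - 16))*(-1) = (2/(-25))*(-1) = (2*(-1/25))*(-1) = -2/25*(-1) = 2/25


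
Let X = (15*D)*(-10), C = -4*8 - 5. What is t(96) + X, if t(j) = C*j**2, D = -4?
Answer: -340392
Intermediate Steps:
C = -37 (C = -32 - 5 = -37)
t(j) = -37*j**2
X = 600 (X = (15*(-4))*(-10) = -60*(-10) = 600)
t(96) + X = -37*96**2 + 600 = -37*9216 + 600 = -340992 + 600 = -340392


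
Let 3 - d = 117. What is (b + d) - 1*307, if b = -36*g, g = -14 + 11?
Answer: -313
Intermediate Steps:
g = -3
d = -114 (d = 3 - 1*117 = 3 - 117 = -114)
b = 108 (b = -36*(-3) = 108)
(b + d) - 1*307 = (108 - 114) - 1*307 = -6 - 307 = -313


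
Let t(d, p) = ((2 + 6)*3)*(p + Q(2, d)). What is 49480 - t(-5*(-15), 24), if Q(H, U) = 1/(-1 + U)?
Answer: 1809436/37 ≈ 48904.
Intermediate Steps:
t(d, p) = 24*p + 24/(-1 + d) (t(d, p) = ((2 + 6)*3)*(p + 1/(-1 + d)) = (8*3)*(p + 1/(-1 + d)) = 24*(p + 1/(-1 + d)) = 24*p + 24/(-1 + d))
49480 - t(-5*(-15), 24) = 49480 - 24*(1 + 24*(-1 - 5*(-15)))/(-1 - 5*(-15)) = 49480 - 24*(1 + 24*(-1 + 75))/(-1 + 75) = 49480 - 24*(1 + 24*74)/74 = 49480 - 24*(1 + 1776)/74 = 49480 - 24*1777/74 = 49480 - 1*21324/37 = 49480 - 21324/37 = 1809436/37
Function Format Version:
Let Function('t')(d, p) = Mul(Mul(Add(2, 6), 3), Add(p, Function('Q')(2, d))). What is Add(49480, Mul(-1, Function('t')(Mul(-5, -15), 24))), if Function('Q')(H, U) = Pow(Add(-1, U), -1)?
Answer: Rational(1809436, 37) ≈ 48904.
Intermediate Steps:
Function('t')(d, p) = Add(Mul(24, p), Mul(24, Pow(Add(-1, d), -1))) (Function('t')(d, p) = Mul(Mul(Add(2, 6), 3), Add(p, Pow(Add(-1, d), -1))) = Mul(Mul(8, 3), Add(p, Pow(Add(-1, d), -1))) = Mul(24, Add(p, Pow(Add(-1, d), -1))) = Add(Mul(24, p), Mul(24, Pow(Add(-1, d), -1))))
Add(49480, Mul(-1, Function('t')(Mul(-5, -15), 24))) = Add(49480, Mul(-1, Mul(24, Pow(Add(-1, Mul(-5, -15)), -1), Add(1, Mul(24, Add(-1, Mul(-5, -15))))))) = Add(49480, Mul(-1, Mul(24, Pow(Add(-1, 75), -1), Add(1, Mul(24, Add(-1, 75)))))) = Add(49480, Mul(-1, Mul(24, Pow(74, -1), Add(1, Mul(24, 74))))) = Add(49480, Mul(-1, Mul(24, Rational(1, 74), Add(1, 1776)))) = Add(49480, Mul(-1, Mul(24, Rational(1, 74), 1777))) = Add(49480, Mul(-1, Rational(21324, 37))) = Add(49480, Rational(-21324, 37)) = Rational(1809436, 37)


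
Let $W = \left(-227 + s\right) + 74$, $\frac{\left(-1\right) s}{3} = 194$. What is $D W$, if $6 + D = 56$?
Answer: $-36750$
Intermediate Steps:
$s = -582$ ($s = \left(-3\right) 194 = -582$)
$D = 50$ ($D = -6 + 56 = 50$)
$W = -735$ ($W = \left(-227 - 582\right) + 74 = -809 + 74 = -735$)
$D W = 50 \left(-735\right) = -36750$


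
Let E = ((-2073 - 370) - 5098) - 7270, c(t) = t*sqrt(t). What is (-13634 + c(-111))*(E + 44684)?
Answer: -407288482 - 3315903*I*sqrt(111) ≈ -4.0729e+8 - 3.4935e+7*I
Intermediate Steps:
c(t) = t**(3/2)
E = -14811 (E = (-2443 - 5098) - 7270 = -7541 - 7270 = -14811)
(-13634 + c(-111))*(E + 44684) = (-13634 + (-111)**(3/2))*(-14811 + 44684) = (-13634 - 111*I*sqrt(111))*29873 = -407288482 - 3315903*I*sqrt(111)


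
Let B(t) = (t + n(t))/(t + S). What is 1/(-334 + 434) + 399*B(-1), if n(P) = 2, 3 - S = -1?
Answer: 13301/100 ≈ 133.01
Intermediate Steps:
S = 4 (S = 3 - 1*(-1) = 3 + 1 = 4)
B(t) = (2 + t)/(4 + t) (B(t) = (t + 2)/(t + 4) = (2 + t)/(4 + t))
1/(-334 + 434) + 399*B(-1) = 1/(-334 + 434) + 399*((2 - 1)/(4 - 1)) = 1/100 + 399*(1/3) = 1/100 + 399*((⅓)*1) = 1/100 + 399*(⅓) = 1/100 + 133 = 13301/100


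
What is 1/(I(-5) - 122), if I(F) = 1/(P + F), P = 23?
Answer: -18/2195 ≈ -0.0082005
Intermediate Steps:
I(F) = 1/(23 + F)
1/(I(-5) - 122) = 1/(1/(23 - 5) - 122) = 1/(1/18 - 122) = 1/(-2195/18) = -18/2195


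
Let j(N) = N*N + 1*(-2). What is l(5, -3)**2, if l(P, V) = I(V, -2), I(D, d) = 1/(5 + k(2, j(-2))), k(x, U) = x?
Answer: 1/49 ≈ 0.020408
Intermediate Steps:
j(N) = -2 + N**2 (j(N) = N**2 - 2 = -2 + N**2)
I(D, d) = 1/7 (I(D, d) = 1/(5 + 2) = 1/7)
l(P, V) = 1/7
l(5, -3)**2 = (1/7)**2 = 1/49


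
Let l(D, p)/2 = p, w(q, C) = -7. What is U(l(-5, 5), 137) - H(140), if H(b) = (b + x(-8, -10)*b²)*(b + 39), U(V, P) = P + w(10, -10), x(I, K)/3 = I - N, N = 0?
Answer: 84176670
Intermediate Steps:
l(D, p) = 2*p
x(I, K) = 3*I (x(I, K) = 3*(I - 1*0) = 3*(I + 0) = 3*I)
U(V, P) = -7 + P (U(V, P) = P - 7 = -7 + P)
H(b) = (39 + b)*(b - 24*b²) (H(b) = (b + (3*(-8))*b²)*(b + 39) = (b - 24*b²)*(39 + b) = (39 + b)*(b - 24*b²))
U(l(-5, 5), 137) - H(140) = (-7 + 137) - 140*(39 - 935*140 - 24*140²) = 130 - 140*(39 - 130900 - 24*19600) = 130 - 140*(39 - 130900 - 470400) = 130 - 140*(-601261) = 130 - 1*(-84176540) = 130 + 84176540 = 84176670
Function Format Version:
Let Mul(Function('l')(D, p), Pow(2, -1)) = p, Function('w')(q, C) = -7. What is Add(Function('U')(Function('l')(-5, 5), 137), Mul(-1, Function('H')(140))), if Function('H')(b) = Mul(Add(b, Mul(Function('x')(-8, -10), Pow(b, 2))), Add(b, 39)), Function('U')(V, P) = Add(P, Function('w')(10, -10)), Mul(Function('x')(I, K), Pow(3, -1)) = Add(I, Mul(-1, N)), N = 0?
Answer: 84176670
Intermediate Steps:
Function('l')(D, p) = Mul(2, p)
Function('x')(I, K) = Mul(3, I) (Function('x')(I, K) = Mul(3, Add(I, Mul(-1, 0))) = Mul(3, Add(I, 0)) = Mul(3, I))
Function('U')(V, P) = Add(-7, P) (Function('U')(V, P) = Add(P, -7) = Add(-7, P))
Function('H')(b) = Mul(Add(39, b), Add(b, Mul(-24, Pow(b, 2)))) (Function('H')(b) = Mul(Add(b, Mul(Mul(3, -8), Pow(b, 2))), Add(b, 39)) = Mul(Add(b, Mul(-24, Pow(b, 2))), Add(39, b)) = Mul(Add(39, b), Add(b, Mul(-24, Pow(b, 2)))))
Add(Function('U')(Function('l')(-5, 5), 137), Mul(-1, Function('H')(140))) = Add(Add(-7, 137), Mul(-1, Mul(140, Add(39, Mul(-935, 140), Mul(-24, Pow(140, 2)))))) = Add(130, Mul(-1, Mul(140, Add(39, -130900, Mul(-24, 19600))))) = Add(130, Mul(-1, Mul(140, Add(39, -130900, -470400)))) = Add(130, Mul(-1, Mul(140, -601261))) = Add(130, Mul(-1, -84176540)) = Add(130, 84176540) = 84176670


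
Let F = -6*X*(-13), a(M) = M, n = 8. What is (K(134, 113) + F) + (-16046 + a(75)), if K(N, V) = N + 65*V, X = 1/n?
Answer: -33929/4 ≈ -8482.3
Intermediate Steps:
X = 1/8 ≈ 0.12500
F = 39/4 (F = -6*1/8*(-13) = -3/4*(-13) = 39/4 ≈ 9.7500)
(K(134, 113) + F) + (-16046 + a(75)) = ((134 + 65*113) + 39/4) + (-16046 + 75) = ((134 + 7345) + 39/4) - 15971 = (7479 + 39/4) - 15971 = 29955/4 - 15971 = -33929/4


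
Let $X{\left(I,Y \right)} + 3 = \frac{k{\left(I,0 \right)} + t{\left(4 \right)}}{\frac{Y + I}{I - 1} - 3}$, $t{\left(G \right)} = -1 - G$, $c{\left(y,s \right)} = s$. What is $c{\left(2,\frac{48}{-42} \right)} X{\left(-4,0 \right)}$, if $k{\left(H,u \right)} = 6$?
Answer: $\frac{304}{77} \approx 3.9481$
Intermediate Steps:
$X{\left(I,Y \right)} = -3 + \frac{1}{-3 + \frac{I + Y}{-1 + I}}$ ($X{\left(I,Y \right)} = -3 + \frac{6 - 5}{\frac{Y + I}{I - 1} - 3} = -3 + \frac{6 - 5}{\frac{I + Y}{-1 + I} - 3} = -3 + 1 \frac{1}{-3 + \frac{I + Y}{-1 + I}} = -3 + \frac{1}{-3 + \frac{I + Y}{-1 + I}}$)
$c{\left(2,\frac{48}{-42} \right)} X{\left(-4,0 \right)} = \frac{48}{-42} \frac{-10 - 0 + 7 \left(-4\right)}{3 + 0 - -8} = 48 \left(- \frac{1}{42}\right) \frac{-10 + 0 - 28}{3 + 0 + 8} = - \frac{8 \cdot \frac{1}{11} \left(-38\right)}{7} = \left(- \frac{8}{7}\right) \left(- \frac{38}{11}\right) = \frac{304}{77}$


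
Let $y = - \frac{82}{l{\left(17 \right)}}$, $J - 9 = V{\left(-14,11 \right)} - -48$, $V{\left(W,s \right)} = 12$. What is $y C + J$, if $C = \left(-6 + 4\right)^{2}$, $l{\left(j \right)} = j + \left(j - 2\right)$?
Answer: $\frac{235}{4} \approx 58.75$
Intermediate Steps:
$J = 69$ ($J = 9 + \left(12 - -48\right) = 9 + \left(12 + 48\right) = 9 + 60 = 69$)
$l{\left(j \right)} = -2 + 2 j$ ($l{\left(j \right)} = j + \left(j - 2\right) = j + \left(-2 + j\right) = -2 + 2 j$)
$C = 4$ ($C = \left(-2\right)^{2} = 4$)
$y = - \frac{41}{16}$ ($y = - \frac{82}{-2 + 2 \cdot 17} = - \frac{82}{-2 + 34} = - \frac{82}{32} = \left(-82\right) \frac{1}{32} = - \frac{41}{16} \approx -2.5625$)
$y C + J = \left(- \frac{41}{16}\right) 4 + 69 = - \frac{41}{4} + 69 = \frac{235}{4}$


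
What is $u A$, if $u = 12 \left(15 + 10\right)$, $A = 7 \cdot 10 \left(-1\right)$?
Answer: $-21000$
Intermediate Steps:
$A = -70$ ($A = 70 \left(-1\right) = -70$)
$u = 300$ ($u = 12 \cdot 25 = 300$)
$u A = 300 \left(-70\right) = -21000$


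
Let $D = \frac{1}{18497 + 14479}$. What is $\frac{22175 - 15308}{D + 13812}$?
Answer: $\frac{32349456}{65066359} \approx 0.49718$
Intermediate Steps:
$D = \frac{1}{32976} \approx 3.0325 \cdot 10^{-5}$
$\frac{22175 - 15308}{D + 13812} = \frac{22175 - 15308}{\frac{1}{32976} + 13812} = \frac{6867}{\frac{455464513}{32976}} = 6867 \cdot \frac{32976}{455464513} = \frac{32349456}{65066359}$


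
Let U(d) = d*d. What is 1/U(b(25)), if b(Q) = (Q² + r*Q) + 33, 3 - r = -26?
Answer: 1/1912689 ≈ 5.2282e-7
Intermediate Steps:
r = 29 (r = 3 - 1*(-26) = 3 + 26 = 29)
b(Q) = 33 + Q² + 29*Q (b(Q) = (Q² + 29*Q) + 33 = 33 + Q² + 29*Q)
U(d) = d²
1/U(b(25)) = 1/((33 + 25² + 29*25)²) = 1/((33 + 625 + 725)²) = 1/(1383²) = 1/1912689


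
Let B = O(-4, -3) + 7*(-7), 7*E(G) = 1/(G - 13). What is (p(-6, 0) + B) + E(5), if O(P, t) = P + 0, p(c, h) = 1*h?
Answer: -2969/56 ≈ -53.018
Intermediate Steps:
p(c, h) = h
O(P, t) = P
E(G) = 1/(7*(-13 + G)) (E(G) = 1/(7*(G - 13)) = 1/(7*(-13 + G)))
B = -53 (B = -4 + 7*(-7) = -4 - 49 = -53)
(p(-6, 0) + B) + E(5) = (0 - 53) + 1/(7*(-13 + 5)) = -53 + (⅐)/(-8) = -53 + (⅐)*(-⅛) = -53 - 1/56 = -2969/56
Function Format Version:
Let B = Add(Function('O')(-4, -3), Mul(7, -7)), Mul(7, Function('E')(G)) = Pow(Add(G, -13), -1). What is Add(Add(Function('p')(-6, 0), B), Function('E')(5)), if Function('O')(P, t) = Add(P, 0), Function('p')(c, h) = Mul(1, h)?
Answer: Rational(-2969, 56) ≈ -53.018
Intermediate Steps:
Function('p')(c, h) = h
Function('O')(P, t) = P
Function('E')(G) = Mul(Rational(1, 7), Pow(Add(-13, G), -1)) (Function('E')(G) = Mul(Rational(1, 7), Pow(Add(G, -13), -1)) = Mul(Rational(1, 7), Pow(Add(-13, G), -1)))
B = -53 (B = Add(-4, Mul(7, -7)) = Add(-4, -49) = -53)
Add(Add(Function('p')(-6, 0), B), Function('E')(5)) = Add(Add(0, -53), Mul(Rational(1, 7), Pow(Add(-13, 5), -1))) = Add(-53, Mul(Rational(1, 7), Pow(-8, -1))) = Add(-53, Mul(Rational(1, 7), Rational(-1, 8))) = Add(-53, Rational(-1, 56)) = Rational(-2969, 56)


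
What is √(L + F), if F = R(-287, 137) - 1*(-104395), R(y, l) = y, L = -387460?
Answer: 2*I*√70838 ≈ 532.31*I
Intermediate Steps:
F = 104108 (F = -287 - 1*(-104395) = -287 + 104395 = 104108)
√(L + F) = √(-387460 + 104108) = √(-283352) = 2*I*√70838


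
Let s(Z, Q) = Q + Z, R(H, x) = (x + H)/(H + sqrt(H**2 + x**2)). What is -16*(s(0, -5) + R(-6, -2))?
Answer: 272 + 64*sqrt(10) ≈ 474.39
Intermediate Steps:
R(H, x) = (H + x)/(H + sqrt(H**2 + x**2))
-16*(s(0, -5) + R(-6, -2)) = -16*((-5 + 0) + (-6 - 2)/(-6 + sqrt((-6)**2 + (-2)**2))) = -16*(-5 - 8/(-6 + sqrt(36 + 4))) = -16*(-5 - 8/(-6 + sqrt(40))) = -16*(-5 - 8/(-6 + 2*sqrt(10))) = 80 + 128/(-6 + 2*sqrt(10))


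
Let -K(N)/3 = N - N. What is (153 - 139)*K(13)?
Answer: 0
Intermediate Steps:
K(N) = 0 (K(N) = -3*(N - N) = -3*0 = 0)
(153 - 139)*K(13) = (153 - 139)*0 = 14*0 = 0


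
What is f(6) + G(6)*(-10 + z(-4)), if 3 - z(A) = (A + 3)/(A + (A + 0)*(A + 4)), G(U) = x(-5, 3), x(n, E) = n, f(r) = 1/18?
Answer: 1307/36 ≈ 36.306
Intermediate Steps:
f(r) = 1/18
G(U) = -5
z(A) = 3 - (3 + A)/(A + A*(4 + A)) (z(A) = 3 - (A + 3)/(A + (A + 0)*(A + 4)) = 3 - (3 + A)/(A + A*(4 + A)))
f(6) + G(6)*(-10 + z(-4)) = 1/18 - 5*(-10 + (-3 + 3*(-4)**2 + 14*(-4))/((-4)*(5 - 4))) = 1/18 - 5*(-10 - 1/4*(-3 + 3*16 - 56)/1) = 1/18 - 5*(-10 - 1/4*1*(-3 + 48 - 56)) = 1/18 - 5*(-10 - 1/4*1*(-11)) = 1/18 - 5*(-10 + 11/4) = 1/18 - 5*(-29/4) = 1/18 + 145/4 = 1307/36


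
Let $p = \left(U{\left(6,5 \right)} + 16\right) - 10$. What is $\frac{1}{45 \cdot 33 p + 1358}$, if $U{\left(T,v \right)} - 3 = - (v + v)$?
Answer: $- \frac{1}{127} \approx -0.007874$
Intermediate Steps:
$U{\left(T,v \right)} = 3 - 2 v$ ($U{\left(T,v \right)} = 3 - \left(v + v\right) = 3 - 2 v$)
$p = -1$ ($p = \left(\left(3 - 10\right) + 16\right) - 10 = \left(-7 + 16\right) - 10 = 9 - 10 = -1$)
$\frac{1}{45 \cdot 33 p + 1358} = \frac{1}{45 \cdot 33 \left(-1\right) + 1358} = \frac{1}{1485 \left(-1\right) + 1358} = \frac{1}{-1485 + 1358} = \frac{1}{-127} = - \frac{1}{127}$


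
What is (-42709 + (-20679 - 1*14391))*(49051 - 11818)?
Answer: -2895945507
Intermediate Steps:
(-42709 + (-20679 - 1*14391))*(49051 - 11818) = (-42709 + (-20679 - 14391))*37233 = (-42709 - 35070)*37233 = -77779*37233 = -2895945507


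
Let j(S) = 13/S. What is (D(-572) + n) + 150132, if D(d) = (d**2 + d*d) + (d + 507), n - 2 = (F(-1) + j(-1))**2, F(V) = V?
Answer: 804633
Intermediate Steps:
n = 198 (n = 2 + (-1 + 13/(-1))**2 = 2 + (-1 + 13*(-1))**2 = 2 + (-1 - 13)**2 = 2 + (-14)**2 = 2 + 196 = 198)
D(d) = 507 + d + 2*d**2 (D(d) = (d**2 + d**2) + (507 + d) = 2*d**2 + (507 + d) = 507 + d + 2*d**2)
(D(-572) + n) + 150132 = ((507 - 572 + 2*(-572)**2) + 198) + 150132 = ((507 - 572 + 2*327184) + 198) + 150132 = ((507 - 572 + 654368) + 198) + 150132 = (654303 + 198) + 150132 = 654501 + 150132 = 804633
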